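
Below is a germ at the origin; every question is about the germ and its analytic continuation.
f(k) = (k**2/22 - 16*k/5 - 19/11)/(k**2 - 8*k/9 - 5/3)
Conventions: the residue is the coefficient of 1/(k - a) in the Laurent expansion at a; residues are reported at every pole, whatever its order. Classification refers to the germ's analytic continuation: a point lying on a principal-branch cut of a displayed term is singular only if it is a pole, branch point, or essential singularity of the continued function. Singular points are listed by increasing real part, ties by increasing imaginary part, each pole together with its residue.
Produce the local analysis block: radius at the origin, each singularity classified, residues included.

Denominator factor (k**2 - 8*k/9 - 5/3): discriminant 604/81, real irrational roots 4/9 + (1/9)*sqrt(151) and 4/9 - (1/9)*sqrt(151); poles of order 1, moduli 4/9 + (1/9)*sqrt(151) and -4/9 + (1/9)*sqrt(151).
The radius of convergence is the smallest modulus among the singular points: -4/9 + (1/9)*sqrt(151).
The factor k**2 - 8*k/9 - 5/3 splits as (k - a)(k - a') with a = 4/9 - (1/9)*sqrt(151), a' = 4/9 + (1/9)*sqrt(151). At the order-1 pole a set g(k) = (k - a)*f(k) = [k**2/22 - 16*k/5 - 19/11] / (k - a').
Simple pole: residue = g(a) at a = 4/9 - (1/9)*sqrt(151), which is -782/495 + (27227/298980)*sqrt(151).
The factor k**2 - 8*k/9 - 5/3 splits as (k - a)(k - a') with a = 4/9 + (1/9)*sqrt(151), a' = 4/9 - (1/9)*sqrt(151). At the order-1 pole a set g(k) = (k - a)*f(k) = [k**2/22 - 16*k/5 - 19/11] / (k - a').
Simple pole: residue = g(a) at a = 4/9 + (1/9)*sqrt(151), which is -782/495 - (27227/298980)*sqrt(151).
List the singular points by increasing real part (a conjugate pair: the negative imaginary part first).

Radius of convergence at 0: -4/9 + (1/9)*sqrt(151).
At 4/9 - (1/9)*sqrt(151): a pole of order 1; residue -782/495 + (27227/298980)*sqrt(151).
At 4/9 + (1/9)*sqrt(151): a pole of order 1; residue -782/495 - (27227/298980)*sqrt(151).


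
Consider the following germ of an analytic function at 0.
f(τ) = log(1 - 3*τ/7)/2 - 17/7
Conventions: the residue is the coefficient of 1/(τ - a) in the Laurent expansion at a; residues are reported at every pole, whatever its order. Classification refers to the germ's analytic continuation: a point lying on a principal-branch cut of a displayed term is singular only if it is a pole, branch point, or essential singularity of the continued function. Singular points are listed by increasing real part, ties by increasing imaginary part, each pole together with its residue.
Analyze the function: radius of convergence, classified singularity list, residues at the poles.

Branch term (1/2)*log(1 - τ/(7/3)): its argument vanishes at τ = 7/3, a logarithmic branch point, modulus 7/3.
The radius of convergence is the smallest modulus among the singular points: 7/3.

Radius of convergence at 0: 7/3.
At 7/3: a logarithmic branch point.


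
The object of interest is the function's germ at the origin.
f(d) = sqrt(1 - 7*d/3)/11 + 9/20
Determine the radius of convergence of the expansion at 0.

Branch term (1/11)*sqrt(1 - d/(3/7)): its argument vanishes at d = 3/7, a square-root branch point, modulus 3/7.
The radius of convergence is the smallest modulus among the singular points: 3/7.

The radius of convergence is 3/7.


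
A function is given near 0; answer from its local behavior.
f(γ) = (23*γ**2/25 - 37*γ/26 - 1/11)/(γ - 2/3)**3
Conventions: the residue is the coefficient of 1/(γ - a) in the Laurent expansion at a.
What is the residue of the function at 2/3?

The residue is 23/25.

At the order-3 pole 2/3 set g(γ) = (γ - (2/3))^3*f(γ) = 23*γ**2/25 - 37*γ/26 - 1/11.
Order-3 pole: residue = g''(a)/2; g''(2/3) = 46/25, so the residue is 23/25.


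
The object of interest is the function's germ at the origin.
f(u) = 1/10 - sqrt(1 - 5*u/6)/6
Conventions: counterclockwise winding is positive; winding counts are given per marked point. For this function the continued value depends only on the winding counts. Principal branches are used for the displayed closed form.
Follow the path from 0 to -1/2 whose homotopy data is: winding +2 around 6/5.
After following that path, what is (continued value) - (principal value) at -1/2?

The rational part is single-valued and drops out of the difference; each branch term changes only by its own monodromy.
(-1/6)*sqrt(1 - u/(6/5)): winding +2 is even, the square root returns to the same sheet, contribution 0.
Summing the contributions at u = -1/2 gives 0.

Continued minus principal equals 0.


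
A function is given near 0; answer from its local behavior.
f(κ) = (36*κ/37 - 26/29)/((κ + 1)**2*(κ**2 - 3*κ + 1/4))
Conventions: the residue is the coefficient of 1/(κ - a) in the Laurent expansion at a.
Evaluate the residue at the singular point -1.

At the order-2 pole -1 set g(κ) = (κ - (-1))^2*f(κ) = (36*κ/37 - 26/29)/(κ**2 - 3*κ + 1/4).
Order-2 pole: residue = g'(a); g'(-1) = -5264/18241, so the residue is -5264/18241.

The residue is -5264/18241.


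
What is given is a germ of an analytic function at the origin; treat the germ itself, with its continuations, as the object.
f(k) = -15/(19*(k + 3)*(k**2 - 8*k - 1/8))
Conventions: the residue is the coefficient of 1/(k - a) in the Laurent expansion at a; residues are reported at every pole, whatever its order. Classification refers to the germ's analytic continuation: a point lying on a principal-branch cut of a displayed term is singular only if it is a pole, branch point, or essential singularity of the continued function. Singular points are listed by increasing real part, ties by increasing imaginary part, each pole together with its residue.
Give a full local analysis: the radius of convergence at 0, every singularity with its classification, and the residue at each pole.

Radius of convergence at 0: -4 + (1/4)*sqrt(258).
At -3: a pole of order 1; residue -120/4997.
At 4 - (1/4)*sqrt(258): a pole of order 1; residue 60/4997 + (280/214871)*sqrt(258).
At 4 + (1/4)*sqrt(258): a pole of order 1; residue 60/4997 - (280/214871)*sqrt(258).

Denominator factor (k + 3): pole of order 1 at -3, modulus 3.
Denominator factor (k**2 - 8*k - 1/8): discriminant 129/2, real irrational roots 4 + (1/4)*sqrt(258) and 4 - (1/4)*sqrt(258); poles of order 1, moduli 4 + (1/4)*sqrt(258) and -4 + (1/4)*sqrt(258).
The radius of convergence is the smallest modulus among the singular points: -4 + (1/4)*sqrt(258).
At the order-1 pole -3 set g(k) = (k - (-3))*f(k) = -15/(19*(k**2 - 8*k - 1/8)).
Simple pole: residue = g(a) at a = -3, which is -120/4997.
The factor k**2 - 8*k - 1/8 splits as (k - a)(k - a') with a = 4 - (1/4)*sqrt(258), a' = 4 + (1/4)*sqrt(258). At the order-1 pole a set g(k) = (k - a)*f(k) = [-15/(19*(k + 3))] / (k - a').
Simple pole: residue = g(a) at a = 4 - (1/4)*sqrt(258), which is 60/4997 + (280/214871)*sqrt(258).
The factor k**2 - 8*k - 1/8 splits as (k - a)(k - a') with a = 4 + (1/4)*sqrt(258), a' = 4 - (1/4)*sqrt(258). At the order-1 pole a set g(k) = (k - a)*f(k) = [-15/(19*(k + 3))] / (k - a').
Simple pole: residue = g(a) at a = 4 + (1/4)*sqrt(258), which is 60/4997 - (280/214871)*sqrt(258).
List the singular points by increasing real part (a conjugate pair: the negative imaginary part first).


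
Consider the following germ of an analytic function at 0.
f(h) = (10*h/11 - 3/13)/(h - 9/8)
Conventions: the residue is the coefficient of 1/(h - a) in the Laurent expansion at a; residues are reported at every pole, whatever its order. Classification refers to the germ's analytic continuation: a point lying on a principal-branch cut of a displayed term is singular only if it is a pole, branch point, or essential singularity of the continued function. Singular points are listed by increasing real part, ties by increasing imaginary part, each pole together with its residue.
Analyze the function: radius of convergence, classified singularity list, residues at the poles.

Radius of convergence at 0: 9/8.
At 9/8: a pole of order 1; residue 453/572.

Denominator factor (h - 9/8): pole of order 1 at 9/8, modulus 9/8.
The radius of convergence is the smallest modulus among the singular points: 9/8.
At the order-1 pole 9/8 set g(h) = (h - (9/8))*f(h) = 10*h/11 - 3/13.
Simple pole: residue = g(a) at a = 9/8, which is 453/572.


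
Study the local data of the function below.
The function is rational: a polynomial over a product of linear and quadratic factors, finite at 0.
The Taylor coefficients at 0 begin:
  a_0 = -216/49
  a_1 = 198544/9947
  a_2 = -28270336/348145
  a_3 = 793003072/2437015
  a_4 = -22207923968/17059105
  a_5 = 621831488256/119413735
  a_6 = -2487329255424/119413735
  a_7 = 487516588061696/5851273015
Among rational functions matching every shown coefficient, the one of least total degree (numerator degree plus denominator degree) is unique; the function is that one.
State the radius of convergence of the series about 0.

The radius of convergence is 1/4.

No rational of total degree below 5 reproduces all 8 coefficients; solving the [2/3] Pade equations on them gives f(y) = (-6*y**2/5 - 17*y/29 - 27/2)/((y + 1/4)*(y + 7/2)**2), whose expansion matches every shown term.
Denominator factor (y + 1/4): pole of order 1 at -1/4, modulus 1/4.
Denominator factor (y + 7/2)^2: pole of order 2 at -7/2, modulus 7/2.
The radius of convergence is the smallest modulus among the singular points: 1/4.


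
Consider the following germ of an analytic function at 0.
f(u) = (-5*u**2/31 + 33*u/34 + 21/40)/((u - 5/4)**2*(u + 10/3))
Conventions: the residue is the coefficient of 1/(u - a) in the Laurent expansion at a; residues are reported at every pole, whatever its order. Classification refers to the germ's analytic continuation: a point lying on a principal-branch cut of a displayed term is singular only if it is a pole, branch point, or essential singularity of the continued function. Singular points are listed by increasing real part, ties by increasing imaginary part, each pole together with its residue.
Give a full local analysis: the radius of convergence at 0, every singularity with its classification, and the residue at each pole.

Denominator factor (u + 10/3): pole of order 1 at -10/3, modulus 10/3.
Denominator factor (u - 5/4)^2: pole of order 2 at 5/4, modulus 5/4.
The radius of convergence is the smallest modulus among the singular points: 5/4.
At the order-1 pole -10/3 set g(u) = (u - (-10/3))*f(u) = (-5*u**2/31 + 33*u/34 + 21/40)/(u - 5/4)**2.
Simple pole: residue = g(a) at a = -10/3, which is -1708394/7970875.
At the order-2 pole 5/4 set g(u) = (u - (5/4))^2*f(u) = (-5*u**2/31 + 33*u/34 + 21/40)/(u + 10/3).
Order-2 pole: residue = g'(a); g'(5/4) = 422769/7970875, so the residue is 422769/7970875.
List the singular points by increasing real part (a conjugate pair: the negative imaginary part first).

Radius of convergence at 0: 5/4.
At -10/3: a pole of order 1; residue -1708394/7970875.
At 5/4: a pole of order 2; residue 422769/7970875.


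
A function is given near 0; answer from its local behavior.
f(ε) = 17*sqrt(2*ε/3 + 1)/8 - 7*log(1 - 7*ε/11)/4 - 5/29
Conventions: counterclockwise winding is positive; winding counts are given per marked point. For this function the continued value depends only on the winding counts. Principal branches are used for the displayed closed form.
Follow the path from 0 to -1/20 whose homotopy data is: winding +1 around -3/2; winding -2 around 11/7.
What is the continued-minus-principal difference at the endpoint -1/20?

Continued minus principal equals (-(17/120)*sqrt(870)) + ((7)*pi)*i.

The rational part is single-valued and drops out of the difference; each branch term changes only by its own monodromy.
(17/8)*sqrt(1 - ε/(-3/2)): winding +1 is odd, the square root flips sign, contributing -2*(17/8)*sqrt(1 - (-1/20)/(-3/2)) = -2*(17/8)*sqrt(29/30) = -(17/120)*sqrt(870).
(-7/4)*log(1 - ε/(11/7)): each positive loop around 11/7 adds 2*pi*i to the log, so winding -2 contributes (-7/4)*(-2)*2*pi*i = (7)*pi*i.
Summing the contributions at ε = -1/20 gives (-(17/120)*sqrt(870)) + ((7)*pi)*i.


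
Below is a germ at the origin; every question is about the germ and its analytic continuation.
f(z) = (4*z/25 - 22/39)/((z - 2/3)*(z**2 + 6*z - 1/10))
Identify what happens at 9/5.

The point is a regular point.

Denominator factors: z - 2/3 = 17/15 at z = 9/5; z**2 + 6*z - 1/10 = 697/50 at z = 9/5 — none vanishes.
So the germ continues analytically to 9/5.


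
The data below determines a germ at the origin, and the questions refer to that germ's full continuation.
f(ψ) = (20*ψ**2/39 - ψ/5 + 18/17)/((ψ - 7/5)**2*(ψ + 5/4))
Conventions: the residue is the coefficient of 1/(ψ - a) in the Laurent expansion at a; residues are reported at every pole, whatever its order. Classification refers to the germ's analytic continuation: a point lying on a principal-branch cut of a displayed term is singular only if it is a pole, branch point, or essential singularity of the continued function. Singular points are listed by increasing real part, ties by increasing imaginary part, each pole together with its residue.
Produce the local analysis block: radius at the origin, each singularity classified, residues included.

Radius of convergence at 0: 5/4.
At -5/4: a pole of order 1; residue 559600/1862367.
At 7/5: a pole of order 2; residue 10140/47753.

Denominator factor (ψ + 5/4): pole of order 1 at -5/4, modulus 5/4.
Denominator factor (ψ - 7/5)^2: pole of order 2 at 7/5, modulus 7/5.
The radius of convergence is the smallest modulus among the singular points: 5/4.
At the order-1 pole -5/4 set g(ψ) = (ψ - (-5/4))*f(ψ) = (20*ψ**2/39 - ψ/5 + 18/17)/(ψ - 7/5)**2.
Simple pole: residue = g(a) at a = -5/4, which is 559600/1862367.
At the order-2 pole 7/5 set g(ψ) = (ψ - (7/5))^2*f(ψ) = (20*ψ**2/39 - ψ/5 + 18/17)/(ψ + 5/4).
Order-2 pole: residue = g'(a); g'(7/5) = 10140/47753, so the residue is 10140/47753.
List the singular points by increasing real part (a conjugate pair: the negative imaginary part first).


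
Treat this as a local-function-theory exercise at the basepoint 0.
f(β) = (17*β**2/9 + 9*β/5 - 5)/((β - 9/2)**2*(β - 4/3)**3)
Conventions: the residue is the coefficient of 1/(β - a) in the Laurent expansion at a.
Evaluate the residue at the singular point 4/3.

At the order-3 pole 4/3 set g(β) = (β - (4/3))^3*f(β) = (17*β**2/9 + 9*β/5 - 5)/(β - 9/2)**2.
Order-3 pole: residue = g''(a)/2; g''(4/3) = 836136/651605, so the residue is 418068/651605.

The residue is 418068/651605.


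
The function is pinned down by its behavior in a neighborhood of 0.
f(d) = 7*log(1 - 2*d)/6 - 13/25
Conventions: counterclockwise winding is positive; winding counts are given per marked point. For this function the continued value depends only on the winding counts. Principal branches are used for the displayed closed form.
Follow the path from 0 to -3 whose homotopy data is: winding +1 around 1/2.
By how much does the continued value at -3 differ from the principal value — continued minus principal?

The rational part is single-valued and drops out of the difference; each branch term changes only by its own monodromy.
(7/6)*log(1 - d/(1/2)): each positive loop around 1/2 adds 2*pi*i to the log, so winding +1 contributes (7/6)*(1)*2*pi*i = (7/3)*pi*i.
Summing the contributions at d = -3 gives (7/3)*pi*i.

Continued minus principal equals (7/3)*pi*i.


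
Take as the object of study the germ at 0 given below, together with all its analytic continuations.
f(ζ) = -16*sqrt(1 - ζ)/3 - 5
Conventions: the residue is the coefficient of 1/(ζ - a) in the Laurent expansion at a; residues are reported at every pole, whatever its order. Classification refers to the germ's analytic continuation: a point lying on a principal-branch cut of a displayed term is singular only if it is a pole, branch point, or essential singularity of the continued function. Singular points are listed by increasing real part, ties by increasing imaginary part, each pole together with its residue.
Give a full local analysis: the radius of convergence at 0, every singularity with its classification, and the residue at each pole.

Branch term (-16/3)*sqrt(1 - ζ/(1)): its argument vanishes at ζ = 1, a square-root branch point, modulus 1.
The radius of convergence is the smallest modulus among the singular points: 1.

Radius of convergence at 0: 1.
At 1: an algebraic (square-root) branch point.


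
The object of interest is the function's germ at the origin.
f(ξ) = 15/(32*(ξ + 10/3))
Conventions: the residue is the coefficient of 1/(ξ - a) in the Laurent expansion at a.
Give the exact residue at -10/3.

At the order-1 pole -10/3 set g(ξ) = (ξ - (-10/3))*f(ξ) = 15/32.
Simple pole: residue = g(a) at a = -10/3, which is 15/32.

The residue is 15/32.


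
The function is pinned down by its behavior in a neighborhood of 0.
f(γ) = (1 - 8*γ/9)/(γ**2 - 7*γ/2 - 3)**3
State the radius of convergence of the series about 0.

Denominator factor (γ**2 - 7*γ/2 - 3)^3: discriminant 97/4, real irrational roots 7/4 + (1/4)*sqrt(97) and 7/4 - (1/4)*sqrt(97); poles of order 3, moduli 7/4 + (1/4)*sqrt(97) and -7/4 + (1/4)*sqrt(97).
The radius of convergence is the smallest modulus among the singular points: -7/4 + (1/4)*sqrt(97).

The radius of convergence is -7/4 + (1/4)*sqrt(97).


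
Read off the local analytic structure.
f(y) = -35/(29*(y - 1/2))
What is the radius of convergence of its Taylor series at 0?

The radius of convergence is 1/2.

Denominator factor (y - 1/2): pole of order 1 at 1/2, modulus 1/2.
The radius of convergence is the smallest modulus among the singular points: 1/2.


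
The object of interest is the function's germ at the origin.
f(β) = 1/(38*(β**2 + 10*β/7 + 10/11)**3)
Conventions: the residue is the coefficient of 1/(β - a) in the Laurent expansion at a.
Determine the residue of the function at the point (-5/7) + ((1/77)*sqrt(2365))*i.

The factor β**2 + 10*β/7 + 10/11 splits as (β - a)(β - a') with a = (-5/7) + ((1/77)*sqrt(2365))*i, a' = (-5/7) - ((1/77)*sqrt(2365))*i. At the order-3 pole a set g(β) = (β - a)^3*f(β) = [1/38] / (β - a')^3.
Order-3 pole: residue = g''(a)/2; g''((-5/7) + ((1/77)*sqrt(2365))*i) = -((6100941/3021266000)*sqrt(2365))*i, so the residue is -((6100941/6042532000)*sqrt(2365))*i.

The residue is -((6100941/6042532000)*sqrt(2365))*i.


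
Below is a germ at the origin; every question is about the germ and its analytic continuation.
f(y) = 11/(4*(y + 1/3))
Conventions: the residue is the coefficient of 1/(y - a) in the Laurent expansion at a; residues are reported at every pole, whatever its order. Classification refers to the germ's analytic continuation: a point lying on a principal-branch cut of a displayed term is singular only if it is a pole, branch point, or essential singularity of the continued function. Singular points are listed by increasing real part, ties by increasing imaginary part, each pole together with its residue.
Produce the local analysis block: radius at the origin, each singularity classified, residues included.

Radius of convergence at 0: 1/3.
At -1/3: a pole of order 1; residue 11/4.

Denominator factor (y + 1/3): pole of order 1 at -1/3, modulus 1/3.
The radius of convergence is the smallest modulus among the singular points: 1/3.
At the order-1 pole -1/3 set g(y) = (y - (-1/3))*f(y) = 11/4.
Simple pole: residue = g(a) at a = -1/3, which is 11/4.


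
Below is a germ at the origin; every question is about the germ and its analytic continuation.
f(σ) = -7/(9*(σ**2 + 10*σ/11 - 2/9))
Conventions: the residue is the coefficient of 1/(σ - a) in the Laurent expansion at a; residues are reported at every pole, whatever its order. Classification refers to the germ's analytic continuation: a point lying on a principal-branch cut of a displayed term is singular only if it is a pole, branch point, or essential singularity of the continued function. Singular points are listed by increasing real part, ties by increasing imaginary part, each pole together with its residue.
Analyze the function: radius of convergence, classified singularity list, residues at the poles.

Denominator factor (σ**2 + 10*σ/11 - 2/9): discriminant 1868/1089, real irrational roots -5/11 + (1/33)*sqrt(467) and -5/11 - (1/33)*sqrt(467); poles of order 1, moduli -5/11 + (1/33)*sqrt(467) and 5/11 + (1/33)*sqrt(467).
The radius of convergence is the smallest modulus among the singular points: -5/11 + (1/33)*sqrt(467).
The factor σ**2 + 10*σ/11 - 2/9 splits as (σ - a)(σ - a') with a = -5/11 - (1/33)*sqrt(467), a' = -5/11 + (1/33)*sqrt(467). At the order-1 pole a set g(σ) = (σ - a)*f(σ) = [-7/9] / (σ - a').
Simple pole: residue = g(a) at a = -5/11 - (1/33)*sqrt(467), which is (77/2802)*sqrt(467).
The factor σ**2 + 10*σ/11 - 2/9 splits as (σ - a)(σ - a') with a = -5/11 + (1/33)*sqrt(467), a' = -5/11 - (1/33)*sqrt(467). At the order-1 pole a set g(σ) = (σ - a)*f(σ) = [-7/9] / (σ - a').
Simple pole: residue = g(a) at a = -5/11 + (1/33)*sqrt(467), which is -(77/2802)*sqrt(467).
List the singular points by increasing real part (a conjugate pair: the negative imaginary part first).

Radius of convergence at 0: -5/11 + (1/33)*sqrt(467).
At -5/11 - (1/33)*sqrt(467): a pole of order 1; residue (77/2802)*sqrt(467).
At -5/11 + (1/33)*sqrt(467): a pole of order 1; residue -(77/2802)*sqrt(467).


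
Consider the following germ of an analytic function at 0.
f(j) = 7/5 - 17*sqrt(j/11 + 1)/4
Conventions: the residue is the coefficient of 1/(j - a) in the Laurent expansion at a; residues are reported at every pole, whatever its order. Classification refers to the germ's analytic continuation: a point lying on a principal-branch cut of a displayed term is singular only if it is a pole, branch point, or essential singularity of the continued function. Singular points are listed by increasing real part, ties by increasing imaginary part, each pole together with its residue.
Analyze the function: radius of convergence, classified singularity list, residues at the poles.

Radius of convergence at 0: 11.
At -11: an algebraic (square-root) branch point.

Branch term (-17/4)*sqrt(1 - j/(-11)): its argument vanishes at j = -11, a square-root branch point, modulus 11.
The radius of convergence is the smallest modulus among the singular points: 11.


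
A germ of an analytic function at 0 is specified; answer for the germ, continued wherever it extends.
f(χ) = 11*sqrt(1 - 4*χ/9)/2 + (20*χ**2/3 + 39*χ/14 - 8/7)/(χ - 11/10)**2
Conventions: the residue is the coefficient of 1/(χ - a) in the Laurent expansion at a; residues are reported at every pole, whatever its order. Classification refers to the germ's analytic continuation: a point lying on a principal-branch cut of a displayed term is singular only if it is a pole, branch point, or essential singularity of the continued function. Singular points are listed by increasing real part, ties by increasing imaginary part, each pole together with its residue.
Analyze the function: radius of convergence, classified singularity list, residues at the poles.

Radius of convergence at 0: 11/10.
At 11/10: a pole of order 2; residue 733/42.
At 9/4: an algebraic (square-root) branch point.

Denominator factor (χ - 11/10)^2: pole of order 2 at 11/10, modulus 11/10.
Branch term (11/2)*sqrt(1 - χ/(9/4)): its argument vanishes at χ = 9/4, a square-root branch point, modulus 9/4.
The radius of convergence is the smallest modulus among the singular points: 11/10.
The branch term is analytic at 11/10 and contributes nothing to the residue; only the rational part matters.
At the order-2 pole 11/10 set g(χ) = (χ - (11/10))^2*(rational part) = 20*χ**2/3 + 39*χ/14 - 8/7.
Order-2 pole: residue = g'(a); g'(11/10) = 733/42, so the residue is 733/42.
List the singular points by increasing real part (a conjugate pair: the negative imaginary part first).


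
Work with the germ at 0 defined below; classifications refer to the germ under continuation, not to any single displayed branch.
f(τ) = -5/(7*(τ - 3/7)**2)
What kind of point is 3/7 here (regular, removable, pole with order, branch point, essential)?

The point is a pole of order 2.

The denominator factor τ - 3/7 vanishes at 3/7 and appears to the power 2; the numerator there equals -5/7, nonzero, and no other factor vanishes.
Hence a pole whose order is the multiplicity, 2.


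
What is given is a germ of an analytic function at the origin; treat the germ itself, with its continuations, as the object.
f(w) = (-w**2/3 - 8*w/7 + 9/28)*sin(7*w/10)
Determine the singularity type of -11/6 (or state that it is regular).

There is no denominator, hence no pole anywhere.
The factor sin(7*w/10) is entire.
So the germ continues analytically to -11/6.

The point is a regular point.


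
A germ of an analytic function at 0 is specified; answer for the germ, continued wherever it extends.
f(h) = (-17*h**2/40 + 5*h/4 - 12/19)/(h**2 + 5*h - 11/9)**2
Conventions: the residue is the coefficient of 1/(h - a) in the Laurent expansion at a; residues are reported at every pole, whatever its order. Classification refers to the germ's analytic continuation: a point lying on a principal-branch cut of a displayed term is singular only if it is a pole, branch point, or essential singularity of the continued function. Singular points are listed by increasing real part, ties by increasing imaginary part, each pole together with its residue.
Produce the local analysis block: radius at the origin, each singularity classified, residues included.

Radius of convergence at 0: -5/2 + (1/6)*sqrt(269).
At -5/2 - (1/6)*sqrt(269): a pole of order 2; residue -(33213/13748590)*sqrt(269).
At -5/2 + (1/6)*sqrt(269): a pole of order 2; residue (33213/13748590)*sqrt(269).

Denominator factor (h**2 + 5*h - 11/9)^2: discriminant 269/9, real irrational roots -5/2 + (1/6)*sqrt(269) and -5/2 - (1/6)*sqrt(269); poles of order 2, moduli -5/2 + (1/6)*sqrt(269) and 5/2 + (1/6)*sqrt(269).
The radius of convergence is the smallest modulus among the singular points: -5/2 + (1/6)*sqrt(269).
The factor h**2 + 5*h - 11/9 splits as (h - a)(h - a') with a = -5/2 - (1/6)*sqrt(269), a' = -5/2 + (1/6)*sqrt(269). At the order-2 pole a set g(h) = (h - a)^2*f(h) = [-17*h**2/40 + 5*h/4 - 12/19] / (h - a')^2.
Order-2 pole: residue = g'(a); g'(-5/2 - (1/6)*sqrt(269)) = -(33213/13748590)*sqrt(269), so the residue is -(33213/13748590)*sqrt(269).
The factor h**2 + 5*h - 11/9 splits as (h - a)(h - a') with a = -5/2 + (1/6)*sqrt(269), a' = -5/2 - (1/6)*sqrt(269). At the order-2 pole a set g(h) = (h - a)^2*f(h) = [-17*h**2/40 + 5*h/4 - 12/19] / (h - a')^2.
Order-2 pole: residue = g'(a); g'(-5/2 + (1/6)*sqrt(269)) = (33213/13748590)*sqrt(269), so the residue is (33213/13748590)*sqrt(269).
List the singular points by increasing real part (a conjugate pair: the negative imaginary part first).


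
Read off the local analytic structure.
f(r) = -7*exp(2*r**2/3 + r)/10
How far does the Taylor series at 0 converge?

The factor exp(2*r**2/3 + r) is entire and contributes no finite singular point.
The polynomial part has no poles.
No finite singular points: the Taylor series at 0 converges everywhere.

The radius of convergence is infinite.


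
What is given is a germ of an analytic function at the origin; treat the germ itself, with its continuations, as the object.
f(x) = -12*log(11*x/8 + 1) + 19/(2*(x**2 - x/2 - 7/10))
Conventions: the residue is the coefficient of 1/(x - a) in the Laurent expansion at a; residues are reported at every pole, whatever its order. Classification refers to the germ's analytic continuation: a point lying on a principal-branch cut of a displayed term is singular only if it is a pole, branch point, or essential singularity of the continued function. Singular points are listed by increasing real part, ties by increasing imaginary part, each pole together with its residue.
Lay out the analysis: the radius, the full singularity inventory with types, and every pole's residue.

Denominator factor (x**2 - x/2 - 7/10): discriminant 61/20, real irrational roots 1/4 + (1/20)*sqrt(305) and 1/4 - (1/20)*sqrt(305); poles of order 1, moduli 1/4 + (1/20)*sqrt(305) and -1/4 + (1/20)*sqrt(305).
Branch term (-12)*log(1 - x/(-8/11)): its argument vanishes at x = -8/11, a logarithmic branch point, modulus 8/11.
The radius of convergence is the smallest modulus among the singular points: -1/4 + (1/20)*sqrt(305).
The branch term is analytic at 1/4 - (1/20)*sqrt(305) and contributes nothing to the residue; only the rational part matters.
The factor x**2 - x/2 - 7/10 splits as (x - a)(x - a') with a = 1/4 - (1/20)*sqrt(305), a' = 1/4 + (1/20)*sqrt(305). At the order-1 pole a set g(x) = (x - a)*(rational part) = [19/2] / (x - a').
Simple pole: residue = g(a) at a = 1/4 - (1/20)*sqrt(305), which is -(19/61)*sqrt(305).
The branch term is analytic at 1/4 + (1/20)*sqrt(305) and contributes nothing to the residue; only the rational part matters.
The factor x**2 - x/2 - 7/10 splits as (x - a)(x - a') with a = 1/4 + (1/20)*sqrt(305), a' = 1/4 - (1/20)*sqrt(305). At the order-1 pole a set g(x) = (x - a)*(rational part) = [19/2] / (x - a').
Simple pole: residue = g(a) at a = 1/4 + (1/20)*sqrt(305), which is (19/61)*sqrt(305).
List the singular points by increasing real part (a conjugate pair: the negative imaginary part first).

Radius of convergence at 0: -1/4 + (1/20)*sqrt(305).
At -8/11: a logarithmic branch point.
At 1/4 - (1/20)*sqrt(305): a pole of order 1; residue -(19/61)*sqrt(305).
At 1/4 + (1/20)*sqrt(305): a pole of order 1; residue (19/61)*sqrt(305).


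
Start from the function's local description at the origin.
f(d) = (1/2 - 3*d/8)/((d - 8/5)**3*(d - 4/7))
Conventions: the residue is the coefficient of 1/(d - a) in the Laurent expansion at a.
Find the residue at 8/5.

At the order-3 pole 8/5 set g(d) = (d - (8/5))^3*f(d) = (1/2 - 3*d/8)/(d - 4/7).
Order-3 pole: residue = g''(a)/2; g''(8/5) = 6125/11664, so the residue is 6125/23328.

The residue is 6125/23328.


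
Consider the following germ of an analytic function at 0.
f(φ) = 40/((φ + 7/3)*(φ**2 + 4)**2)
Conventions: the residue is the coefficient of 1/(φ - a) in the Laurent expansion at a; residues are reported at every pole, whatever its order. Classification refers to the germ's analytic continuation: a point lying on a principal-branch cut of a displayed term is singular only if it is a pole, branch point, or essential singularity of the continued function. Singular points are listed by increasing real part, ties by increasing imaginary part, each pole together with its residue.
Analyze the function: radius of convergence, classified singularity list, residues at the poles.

Radius of convergence at 0: 2.
At -7/3: a pole of order 1; residue 648/1445.
At -(2)*i: a pole of order 2; residue (-324/1445) + (3297/5780)*i.
At (2)*i: a pole of order 2; residue (-324/1445) - (3297/5780)*i.


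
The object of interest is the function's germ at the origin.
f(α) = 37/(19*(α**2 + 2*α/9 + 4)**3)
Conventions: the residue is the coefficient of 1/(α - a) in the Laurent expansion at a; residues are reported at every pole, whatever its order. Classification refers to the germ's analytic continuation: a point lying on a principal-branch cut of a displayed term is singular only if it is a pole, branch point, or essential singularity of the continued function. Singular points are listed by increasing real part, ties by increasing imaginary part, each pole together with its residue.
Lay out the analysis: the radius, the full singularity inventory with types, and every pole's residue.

Radius of convergence at 0: 2.
At (-1/9) - ((1/9)*sqrt(323))*i: a pole of order 3; residue ((6554439/10244273168)*sqrt(323))*i.
At (-1/9) + ((1/9)*sqrt(323))*i: a pole of order 3; residue -((6554439/10244273168)*sqrt(323))*i.

Denominator factor (α**2 + 2*α/9 + 4)^3: discriminant -1292/81, complex-conjugate roots (-1/9) + ((1/9)*sqrt(323))*i and (-1/9) - ((1/9)*sqrt(323))*i; poles of order 3, moduli 2 and 2.
The radius of convergence is the smallest modulus among the singular points: 2.
The factor α**2 + 2*α/9 + 4 splits as (α - a)(α - a') with a = (-1/9) - ((1/9)*sqrt(323))*i, a' = (-1/9) + ((1/9)*sqrt(323))*i. At the order-3 pole a set g(α) = (α - a)^3*f(α) = [37/19] / (α - a')^3.
Order-3 pole: residue = g''(a)/2; g''((-1/9) - ((1/9)*sqrt(323))*i) = ((6554439/5122136584)*sqrt(323))*i, so the residue is ((6554439/10244273168)*sqrt(323))*i.
The factor α**2 + 2*α/9 + 4 splits as (α - a)(α - a') with a = (-1/9) + ((1/9)*sqrt(323))*i, a' = (-1/9) - ((1/9)*sqrt(323))*i. At the order-3 pole a set g(α) = (α - a)^3*f(α) = [37/19] / (α - a')^3.
Order-3 pole: residue = g''(a)/2; g''((-1/9) + ((1/9)*sqrt(323))*i) = -((6554439/5122136584)*sqrt(323))*i, so the residue is -((6554439/10244273168)*sqrt(323))*i.
List the singular points by increasing real part (a conjugate pair: the negative imaginary part first).


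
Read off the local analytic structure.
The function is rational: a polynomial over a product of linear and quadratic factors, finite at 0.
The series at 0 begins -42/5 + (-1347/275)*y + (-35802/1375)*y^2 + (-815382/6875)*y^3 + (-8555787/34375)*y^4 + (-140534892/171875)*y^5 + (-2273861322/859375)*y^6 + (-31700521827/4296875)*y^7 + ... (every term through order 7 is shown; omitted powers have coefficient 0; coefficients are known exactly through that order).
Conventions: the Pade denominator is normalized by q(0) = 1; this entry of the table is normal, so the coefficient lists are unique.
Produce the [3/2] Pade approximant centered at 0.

Taylor coefficients needed (read off): a_0 = -42/5, a_1 = -1347/275, a_2 = -35802/1375, a_3 = -815382/6875, a_4 = -8555787/34375, a_5 = -140534892/171875.
Write the denominator as Q(y) = 1 + q1*y + q2*y^2. Requiring Q*f - P = O(y^6) with deg P <= 3 kills the coefficients of y^4..y^5 in Q*f:
  y^4: a_4 + q1*a_3 + q2*a_2 = 0, i.e. -8555787/34375 + (-815382/6875)*q1 + (-35802/1375)*q2 = 0.
  y^5: a_5 + q1*a_4 + q2*a_3 = 0, i.e. -140534892/171875 + (-8555787/34375)*q1 + (-815382/6875)*q2 = 0.
Solving this linear system: q1 = -96039729/88526795, q2 = -817543311/177053590.
The numerator is Q*f truncated at degree 3: P0 = a_0 = -42/5; P1 = a_1 + q1*a_0 = 117264207/27822707; P2 = a_2 + q1*a_1 + q2*a_0 = 3517926210/194758949; P3 = a_3 + q1*a_2 + q2*a_1 = -26384446575/389517898.

The Pade approximant has numerator coefficients [-42/5, 117264207/27822707, 3517926210/194758949, -26384446575/389517898]; denominator coefficients [1, -96039729/88526795, -817543311/177053590].


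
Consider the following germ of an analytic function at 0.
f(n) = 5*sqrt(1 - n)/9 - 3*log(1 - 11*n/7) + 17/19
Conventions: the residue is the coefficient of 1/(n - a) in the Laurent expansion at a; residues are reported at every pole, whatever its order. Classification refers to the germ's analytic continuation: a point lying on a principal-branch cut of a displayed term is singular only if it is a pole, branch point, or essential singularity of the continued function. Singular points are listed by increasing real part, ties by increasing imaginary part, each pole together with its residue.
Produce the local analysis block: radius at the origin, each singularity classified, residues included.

Branch term (5/9)*sqrt(1 - n/(1)): its argument vanishes at n = 1, a square-root branch point, modulus 1.
Branch term (-3)*log(1 - n/(7/11)): its argument vanishes at n = 7/11, a logarithmic branch point, modulus 7/11.
The radius of convergence is the smallest modulus among the singular points: 7/11.
List the singular points by increasing real part (a conjugate pair: the negative imaginary part first).

Radius of convergence at 0: 7/11.
At 7/11: a logarithmic branch point.
At 1: an algebraic (square-root) branch point.


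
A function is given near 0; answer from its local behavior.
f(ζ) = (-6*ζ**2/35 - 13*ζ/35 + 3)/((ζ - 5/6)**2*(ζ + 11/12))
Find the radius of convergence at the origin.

Denominator factor (ζ - 5/6)^2: pole of order 2 at 5/6, modulus 5/6.
Denominator factor (ζ + 11/12): pole of order 1 at -11/12, modulus 11/12.
The radius of convergence is the smallest modulus among the singular points: 5/6.

The radius of convergence is 5/6.


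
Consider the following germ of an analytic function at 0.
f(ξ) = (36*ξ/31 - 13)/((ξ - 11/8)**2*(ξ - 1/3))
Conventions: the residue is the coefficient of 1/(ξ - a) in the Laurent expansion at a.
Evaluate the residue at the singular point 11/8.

At the order-2 pole 11/8 set g(ξ) = (ξ - (11/8))^2*f(ξ) = (36*ξ/31 - 13)/(ξ - 1/3).
Order-2 pole: residue = g'(a); g'(11/8) = 225216/19375, so the residue is 225216/19375.

The residue is 225216/19375.


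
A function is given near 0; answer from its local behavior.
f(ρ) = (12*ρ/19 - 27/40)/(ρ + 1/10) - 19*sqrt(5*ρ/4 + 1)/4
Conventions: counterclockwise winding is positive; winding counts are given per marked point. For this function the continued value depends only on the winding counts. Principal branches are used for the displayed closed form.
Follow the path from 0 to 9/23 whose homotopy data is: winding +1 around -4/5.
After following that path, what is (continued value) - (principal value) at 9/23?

The rational part is single-valued and drops out of the difference; each branch term changes only by its own monodromy.
(-19/4)*sqrt(1 - ρ/(-4/5)): winding +1 is odd, the square root flips sign, contributing -2*(-19/4)*sqrt(1 - (9/23)/(-4/5)) = -2*(-19/4)*sqrt(137/92) = (19/92)*sqrt(3151).
Summing the contributions at ρ = 9/23 gives (19/92)*sqrt(3151).

Continued minus principal equals (19/92)*sqrt(3151).


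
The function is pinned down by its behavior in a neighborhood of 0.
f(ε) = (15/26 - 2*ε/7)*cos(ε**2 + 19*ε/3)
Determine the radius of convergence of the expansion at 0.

The radius of convergence is infinite.

The factor cos(ε**2 + 19*ε/3) is entire and contributes no finite singular point.
The polynomial part has no poles.
No finite singular points: the Taylor series at 0 converges everywhere.


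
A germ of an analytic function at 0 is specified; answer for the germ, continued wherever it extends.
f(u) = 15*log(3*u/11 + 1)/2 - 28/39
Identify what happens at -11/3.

The point is a logarithmic branch point.

The term (15/2)*log(1 - u/(-11/3)) has argument 1 - -11/3/(-11/3) = 0 at -11/3: a logarithmic (infinitely-sheeted) branch point; the remaining terms are analytic or single-valued there.


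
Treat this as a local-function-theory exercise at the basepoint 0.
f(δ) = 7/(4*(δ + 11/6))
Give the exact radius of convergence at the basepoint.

The radius of convergence is 11/6.

Denominator factor (δ + 11/6): pole of order 1 at -11/6, modulus 11/6.
The radius of convergence is the smallest modulus among the singular points: 11/6.


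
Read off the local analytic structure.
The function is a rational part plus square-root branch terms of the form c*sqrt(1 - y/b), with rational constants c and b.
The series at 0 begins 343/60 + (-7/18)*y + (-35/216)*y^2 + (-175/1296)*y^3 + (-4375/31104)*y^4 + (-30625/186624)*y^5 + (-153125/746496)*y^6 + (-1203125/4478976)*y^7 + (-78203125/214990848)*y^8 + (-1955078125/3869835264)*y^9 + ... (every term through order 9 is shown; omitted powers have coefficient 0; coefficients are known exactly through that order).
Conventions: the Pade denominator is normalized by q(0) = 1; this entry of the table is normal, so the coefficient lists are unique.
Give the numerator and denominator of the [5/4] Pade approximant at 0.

Taylor coefficients needed (read off): a_0 = 343/60, a_1 = -7/18, a_2 = -35/216, a_3 = -175/1296, a_4 = -4375/31104, a_5 = -30625/186624, a_6 = -153125/746496, a_7 = -1203125/4478976, a_8 = -78203125/214990848, a_9 = -1955078125/3869835264.
Write the denominator as Q(y) = 1 + q1*y + q2*y^2 + q3*y^3 + q4*y^4. Requiring Q*f - P = O(y^10) with deg P <= 5 kills the coefficients of y^6..y^9 in Q*f:
  y^6: a_6 + q1*a_5 + q2*a_4 + q3*a_3 + q4*a_2 = 0, i.e. -153125/746496 + (-30625/186624)*q1 + (-4375/31104)*q2 + (-175/1296)*q3 + (-35/216)*q4 = 0.
  y^7: a_7 + q1*a_6 + q2*a_5 + q3*a_4 + q4*a_3 = 0, i.e. -1203125/4478976 + (-153125/746496)*q1 + (-30625/186624)*q2 + (-4375/31104)*q3 + (-175/1296)*q4 = 0.
  y^8: a_8 + q1*a_7 + q2*a_6 + q3*a_5 + q4*a_4 = 0, i.e. -78203125/214990848 + (-1203125/4478976)*q1 + (-153125/746496)*q2 + (-30625/186624)*q3 + (-4375/31104)*q4 = 0.
  y^9: a_9 + q1*a_8 + q2*a_7 + q3*a_6 + q4*a_5 = 0, i.e. -1955078125/3869835264 + (-78203125/214990848)*q1 + (-1203125/4478976)*q2 + (-153125/746496)*q3 + (-30625/186624)*q4 = 0.
Solving this linear system: q1 = -10/3, q2 = 175/48, q3 = -625/432, q4 = 3125/20736.
The numerator is Q*f truncated at degree 5: P0 = a_0 = 343/60; P1 = a_1 + q1*a_0 = -175/9; P2 = a_2 + q1*a_1 + q2*a_0 = 37975/1728; P3 = a_3 + q1*a_2 + q2*a_1 + q3*a_0 = -48125/5184; P4 = a_4 + q1*a_3 + q2*a_2 + q3*a_1 + q4*a_0 = 284375/248832; P5 = a_5 + q1*a_4 + q2*a_3 + q3*a_2 + q4*a_1 = -4375/373248.

The Pade approximant has numerator coefficients [343/60, -175/9, 37975/1728, -48125/5184, 284375/248832, -4375/373248]; denominator coefficients [1, -10/3, 175/48, -625/432, 3125/20736].
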